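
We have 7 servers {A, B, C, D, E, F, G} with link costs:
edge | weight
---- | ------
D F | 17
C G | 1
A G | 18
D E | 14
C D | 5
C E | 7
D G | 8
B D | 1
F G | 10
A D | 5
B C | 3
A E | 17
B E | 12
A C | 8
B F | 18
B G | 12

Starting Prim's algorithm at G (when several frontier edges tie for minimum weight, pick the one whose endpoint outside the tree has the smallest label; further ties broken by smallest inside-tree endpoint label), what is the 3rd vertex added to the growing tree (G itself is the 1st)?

B

Prim's algorithm from G:
Step 1: cheapest edge leaving the tree is C G (1); add C.
Step 2: cheapest edge leaving the tree is B C (3); add B.
Step 3: cheapest edge leaving the tree is B D (1); add D.
Step 4: cheapest edge leaving the tree is A D (5); add A.
Step 5: cheapest edge leaving the tree is C E (7); add E.
Step 6: cheapest edge leaving the tree is F G (10); add F.
Vertex order: G, C, B, D, A, E, F. The 3rd vertex is B.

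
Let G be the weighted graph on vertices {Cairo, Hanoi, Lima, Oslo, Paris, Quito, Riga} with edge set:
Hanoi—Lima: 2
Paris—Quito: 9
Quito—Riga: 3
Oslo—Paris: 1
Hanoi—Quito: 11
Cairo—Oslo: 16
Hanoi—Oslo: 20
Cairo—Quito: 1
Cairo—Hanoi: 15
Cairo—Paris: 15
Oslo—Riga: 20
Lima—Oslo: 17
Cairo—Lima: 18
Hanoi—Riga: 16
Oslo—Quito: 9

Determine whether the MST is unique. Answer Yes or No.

No

Kruskal: consider edges lightest-first.
Cairo—Quito (1): add. Components now {Lima} {Riga} {Cairo,Quito} {Paris} {Hanoi} {Oslo}
Oslo—Paris (1): add. Components now {Lima} {Riga} {Cairo,Quito} {Oslo,Paris} {Hanoi}
Hanoi—Lima (2): add. Components now {Hanoi,Lima} {Riga} {Cairo,Quito} {Oslo,Paris}
Quito—Riga (3): add. Components now {Hanoi,Lima} {Cairo,Quito,Riga} {Oslo,Paris}
Oslo—Quito (9): add. Components now {Hanoi,Lima} {Cairo,Oslo,Paris,Quito,Riga}
Paris—Quito (9): skip — Quito and Paris already connected.
Hanoi—Quito (11): add. Components now {Cairo,Hanoi,Lima,Oslo,Paris,Quito,Riga}
Non-tree edge Paris—Quito has weight 9, equal to the heaviest edge on its tree cycle — swapping gives another MST of the same weight. Not unique.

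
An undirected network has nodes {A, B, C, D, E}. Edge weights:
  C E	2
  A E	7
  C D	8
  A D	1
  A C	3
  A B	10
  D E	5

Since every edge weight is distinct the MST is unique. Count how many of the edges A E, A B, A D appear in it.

2

Kruskal: consider edges lightest-first.
A D (1): add. Components now {A,D} {B} {C} {E}
C E (2): add. Components now {A,D} {B} {C,E}
A C (3): add. Components now {A,C,D,E} {B}
D E (5): skip — D and E already connected.
A E (7): skip — A and E already connected.
C D (8): skip — C and D already connected.
A B (10): add. Components now {A,B,C,D,E}
MST edge set: {A D, C E, A C, A B}.
Of the listed edges, {A B, A D} are in the MST → 2.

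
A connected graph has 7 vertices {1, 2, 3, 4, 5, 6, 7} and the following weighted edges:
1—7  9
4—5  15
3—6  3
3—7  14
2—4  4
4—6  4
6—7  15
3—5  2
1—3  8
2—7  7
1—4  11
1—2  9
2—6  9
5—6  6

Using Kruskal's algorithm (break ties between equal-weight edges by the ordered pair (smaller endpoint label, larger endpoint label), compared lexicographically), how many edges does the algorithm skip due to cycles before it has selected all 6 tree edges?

1

Kruskal's algorithm — process edges by increasing weight (ties by edge label):
3—5 (2): add — endpoints in different components.
3—6 (3): add — endpoints in different components.
2—4 (4): add — endpoints in different components.
4—6 (4): add — endpoints in different components.
5—6 (6): skip — 5 and 6 already connected.
2—7 (7): add — endpoints in different components.
1—3 (8): add — endpoints in different components.
Edges rejected before the tree was complete: 1.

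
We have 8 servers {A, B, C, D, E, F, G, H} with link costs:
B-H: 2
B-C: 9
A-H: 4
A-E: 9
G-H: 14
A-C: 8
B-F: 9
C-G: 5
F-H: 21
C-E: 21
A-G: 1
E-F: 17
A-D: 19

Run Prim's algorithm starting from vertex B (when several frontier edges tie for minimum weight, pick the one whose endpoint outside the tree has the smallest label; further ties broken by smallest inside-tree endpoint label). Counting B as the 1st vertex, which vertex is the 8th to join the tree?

Prim's algorithm from B:
Step 1: cheapest edge leaving the tree is B-H (2); add H.
Step 2: cheapest edge leaving the tree is A-H (4); add A.
Step 3: cheapest edge leaving the tree is A-G (1); add G.
Step 4: cheapest edge leaving the tree is C-G (5); add C.
Step 5: cheapest edge leaving the tree is A-E (9); add E.
Step 6: cheapest edge leaving the tree is B-F (9); add F.
Step 7: cheapest edge leaving the tree is A-D (19); add D.
Vertex order: B, H, A, G, C, E, F, D. The 8th vertex is D.

D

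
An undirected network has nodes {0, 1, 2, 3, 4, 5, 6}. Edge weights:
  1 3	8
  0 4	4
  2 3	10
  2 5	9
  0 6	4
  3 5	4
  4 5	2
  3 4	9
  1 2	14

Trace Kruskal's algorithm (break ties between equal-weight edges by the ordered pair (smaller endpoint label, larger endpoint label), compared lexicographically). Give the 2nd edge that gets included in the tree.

0-4

Kruskal: consider edges lightest-first.
4 5 (2): add — endpoints in different components.
0 4 (4): add — endpoints in different components.
0 6 (4): add — endpoints in different components.
3 5 (4): add — endpoints in different components.
1 3 (8): add — endpoints in different components.
2 5 (9): add — endpoints in different components.
The 2nd edge added is 0 4.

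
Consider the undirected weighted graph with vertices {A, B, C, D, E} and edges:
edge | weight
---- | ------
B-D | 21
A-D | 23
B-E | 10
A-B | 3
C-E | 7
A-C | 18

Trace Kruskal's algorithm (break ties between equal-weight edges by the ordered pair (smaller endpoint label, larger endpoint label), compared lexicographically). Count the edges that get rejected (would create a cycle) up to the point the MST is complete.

Sort edges by weight, then run Kruskal:
A-B (3): add — endpoints in different components.
C-E (7): add — endpoints in different components.
B-E (10): add — endpoints in different components.
A-C (18): skip — A and C already connected.
B-D (21): add — endpoints in different components.
Edges rejected before the tree was complete: 1.

1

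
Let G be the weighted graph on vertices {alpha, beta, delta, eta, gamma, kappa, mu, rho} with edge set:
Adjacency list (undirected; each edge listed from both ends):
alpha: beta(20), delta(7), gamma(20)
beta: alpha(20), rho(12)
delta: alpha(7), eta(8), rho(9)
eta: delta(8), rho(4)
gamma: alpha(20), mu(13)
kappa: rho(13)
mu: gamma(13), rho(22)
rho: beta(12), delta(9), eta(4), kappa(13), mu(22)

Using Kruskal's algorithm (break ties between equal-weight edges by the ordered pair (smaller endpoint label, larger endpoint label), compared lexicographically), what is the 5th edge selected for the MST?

Kruskal: consider edges lightest-first.
eta–rho (4): add — endpoints in different components.
alpha–delta (7): add — endpoints in different components.
delta–eta (8): add — endpoints in different components.
delta–rho (9): skip — rho and delta already connected.
beta–rho (12): add — endpoints in different components.
gamma–mu (13): add — endpoints in different components.
kappa–rho (13): add — endpoints in different components.
alpha–beta (20): skip — beta and alpha already connected.
alpha–gamma (20): add — endpoints in different components.
The 5th edge added is gamma–mu.

gamma-mu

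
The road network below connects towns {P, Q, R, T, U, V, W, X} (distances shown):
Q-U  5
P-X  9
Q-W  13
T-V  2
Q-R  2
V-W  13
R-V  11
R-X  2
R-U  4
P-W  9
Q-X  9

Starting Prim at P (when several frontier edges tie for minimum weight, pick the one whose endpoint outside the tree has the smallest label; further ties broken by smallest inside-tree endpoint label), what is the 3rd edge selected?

Grow the tree from P using Prim:
Step 1: frontier [P-W 9, P-X 9] → take P-W (9); add W.
Step 2: frontier [P-X 9, Q-W 13, V-W 13] → take P-X (9); add X.
Step 3: frontier [Q-W 13, V-W 13, R-X 2, Q-X 9] → take R-X (2); add R.
Step 4: frontier [Q-R 2, R-U 4, R-V 11, Q-W 13, V-W 13, Q-X 9] → take Q-R (2); add Q.
Step 5: frontier [Q-U 5, R-U 4, R-V 11, V-W 13] → take R-U (4); add U.
Step 6: frontier [R-V 11, V-W 13] → take R-V (11); add V.
Step 7: frontier [T-V 2] → take T-V (2); add T.
The 3rd edge added is R-X.

R-X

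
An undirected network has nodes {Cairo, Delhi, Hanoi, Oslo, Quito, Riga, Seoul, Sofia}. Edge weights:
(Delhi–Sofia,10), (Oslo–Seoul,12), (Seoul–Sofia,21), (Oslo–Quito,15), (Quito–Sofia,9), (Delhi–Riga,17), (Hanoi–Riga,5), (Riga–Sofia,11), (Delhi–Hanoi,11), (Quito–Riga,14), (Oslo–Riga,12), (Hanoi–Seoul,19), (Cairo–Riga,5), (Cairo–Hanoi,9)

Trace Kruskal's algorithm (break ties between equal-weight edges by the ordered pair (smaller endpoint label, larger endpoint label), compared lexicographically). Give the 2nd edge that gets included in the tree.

Kruskal's algorithm — process edges by increasing weight (ties by edge label):
Cairo–Riga (5): add — endpoints in different components.
Hanoi–Riga (5): add — endpoints in different components.
Cairo–Hanoi (9): skip — Cairo and Hanoi already connected.
Quito–Sofia (9): add — endpoints in different components.
Delhi–Sofia (10): add — endpoints in different components.
Delhi–Hanoi (11): add — endpoints in different components.
Riga–Sofia (11): skip — Sofia and Riga already connected.
Oslo–Riga (12): add — endpoints in different components.
Oslo–Seoul (12): add — endpoints in different components.
The 2nd edge added is Hanoi–Riga.

Hanoi-Riga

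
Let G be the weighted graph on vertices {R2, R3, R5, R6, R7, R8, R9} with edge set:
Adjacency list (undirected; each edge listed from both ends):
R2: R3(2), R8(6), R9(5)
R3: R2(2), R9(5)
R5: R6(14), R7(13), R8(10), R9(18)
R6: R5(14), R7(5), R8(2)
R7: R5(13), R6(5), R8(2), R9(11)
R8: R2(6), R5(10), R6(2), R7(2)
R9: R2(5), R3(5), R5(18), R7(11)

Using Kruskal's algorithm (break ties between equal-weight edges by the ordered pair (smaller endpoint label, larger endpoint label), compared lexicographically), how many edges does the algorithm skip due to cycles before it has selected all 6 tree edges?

2

Kruskal's algorithm — process edges by increasing weight (ties by edge label):
R2–R3 (2): add — endpoints in different components.
R6–R8 (2): add — endpoints in different components.
R7–R8 (2): add — endpoints in different components.
R2–R9 (5): add — endpoints in different components.
R3–R9 (5): skip — R9 and R3 already connected.
R6–R7 (5): skip — R6 and R7 already connected.
R2–R8 (6): add — endpoints in different components.
R5–R8 (10): add — endpoints in different components.
Edges rejected before the tree was complete: 2.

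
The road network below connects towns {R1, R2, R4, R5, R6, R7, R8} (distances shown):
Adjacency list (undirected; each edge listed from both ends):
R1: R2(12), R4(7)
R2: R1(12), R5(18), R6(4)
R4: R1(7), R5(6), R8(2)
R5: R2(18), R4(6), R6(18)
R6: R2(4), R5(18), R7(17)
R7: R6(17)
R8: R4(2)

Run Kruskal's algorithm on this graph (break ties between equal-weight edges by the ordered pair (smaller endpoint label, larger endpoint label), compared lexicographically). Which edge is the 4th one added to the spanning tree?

R1-R4

Sort edges by weight, then run Kruskal:
R4-R8 (2): add. Components now {R7} {R6} {R1} {R4,R8} {R5} {R2}
R2-R6 (4): add. Components now {R7} {R2,R6} {R1} {R4,R8} {R5}
R4-R5 (6): add. Components now {R7} {R2,R6} {R1} {R4,R5,R8}
R1-R4 (7): add. Components now {R7} {R2,R6} {R1,R4,R5,R8}
R1-R2 (12): add. Components now {R7} {R1,R2,R4,R5,R6,R8}
R6-R7 (17): add. Components now {R1,R2,R4,R5,R6,R7,R8}
The 4th edge added is R1-R4.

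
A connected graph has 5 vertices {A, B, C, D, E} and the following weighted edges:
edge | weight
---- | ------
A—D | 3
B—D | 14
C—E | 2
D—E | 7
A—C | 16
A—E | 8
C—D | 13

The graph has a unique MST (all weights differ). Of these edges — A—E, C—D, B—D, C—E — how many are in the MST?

2

Sort edges by weight, then run Kruskal:
C—E (2): add — endpoints in different components.
A—D (3): add — endpoints in different components.
D—E (7): add — endpoints in different components.
A—E (8): skip — A and E already connected.
C—D (13): skip — C and D already connected.
B—D (14): add — endpoints in different components.
MST edge set: {C—E, A—D, D—E, B—D}.
Of the listed edges, {B—D, C—E} are in the MST → 2.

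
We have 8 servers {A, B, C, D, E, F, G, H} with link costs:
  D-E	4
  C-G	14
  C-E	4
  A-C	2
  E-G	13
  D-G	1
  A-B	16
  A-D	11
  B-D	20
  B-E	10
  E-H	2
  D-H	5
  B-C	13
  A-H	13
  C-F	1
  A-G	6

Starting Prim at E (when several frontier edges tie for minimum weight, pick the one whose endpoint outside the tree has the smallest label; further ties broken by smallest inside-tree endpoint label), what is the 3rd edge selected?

C-F

Grow the tree from E using Prim:
Step 1: cheapest edge leaving the tree is E-H (2); add H.
Step 2: cheapest edge leaving the tree is C-E (4); add C.
Step 3: cheapest edge leaving the tree is C-F (1); add F.
Step 4: cheapest edge leaving the tree is A-C (2); add A.
Step 5: cheapest edge leaving the tree is D-E (4); add D.
Step 6: cheapest edge leaving the tree is D-G (1); add G.
Step 7: cheapest edge leaving the tree is B-E (10); add B.
The 3rd edge added is C-F.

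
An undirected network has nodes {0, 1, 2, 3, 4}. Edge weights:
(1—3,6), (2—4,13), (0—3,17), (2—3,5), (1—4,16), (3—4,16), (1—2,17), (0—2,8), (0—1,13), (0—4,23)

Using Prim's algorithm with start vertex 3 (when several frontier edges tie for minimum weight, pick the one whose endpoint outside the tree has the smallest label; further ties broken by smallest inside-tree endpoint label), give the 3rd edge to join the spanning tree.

Prim, starting at 3.
Step 1: cheapest edge leaving the tree is 2—3 (5); add 2.
Step 2: cheapest edge leaving the tree is 1—3 (6); add 1.
Step 3: cheapest edge leaving the tree is 0—2 (8); add 0.
Step 4: cheapest edge leaving the tree is 2—4 (13); add 4.
The 3rd edge added is 0—2.

0-2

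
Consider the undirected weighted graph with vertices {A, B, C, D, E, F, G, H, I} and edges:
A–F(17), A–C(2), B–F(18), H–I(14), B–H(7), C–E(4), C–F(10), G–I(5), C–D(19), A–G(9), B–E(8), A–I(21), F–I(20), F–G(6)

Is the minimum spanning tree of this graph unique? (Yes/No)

Yes

Kruskal's algorithm — process edges by increasing weight (ties by edge label):
A–C (2): add — endpoints in different components.
C–E (4): add — endpoints in different components.
G–I (5): add — endpoints in different components.
F–G (6): add — endpoints in different components.
B–H (7): add — endpoints in different components.
B–E (8): add — endpoints in different components.
A–G (9): add — endpoints in different components.
C–F (10): skip — C and F already connected.
H–I (14): skip — H and I already connected.
A–F (17): skip — A and F already connected.
B–F (18): skip — B and F already connected.
C–D (19): add — endpoints in different components.
Every non-tree edge has weight strictly greater than the heaviest edge on the tree path between its endpoints, so the MST is unique.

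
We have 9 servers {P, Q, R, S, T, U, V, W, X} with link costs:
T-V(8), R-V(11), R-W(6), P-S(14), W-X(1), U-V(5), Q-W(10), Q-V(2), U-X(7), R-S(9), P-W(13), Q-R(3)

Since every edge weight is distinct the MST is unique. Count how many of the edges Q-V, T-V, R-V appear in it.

Kruskal: consider edges lightest-first.
W-X (1): add — endpoints in different components.
Q-V (2): add — endpoints in different components.
Q-R (3): add — endpoints in different components.
U-V (5): add — endpoints in different components.
R-W (6): add — endpoints in different components.
U-X (7): skip — U and X already connected.
T-V (8): add — endpoints in different components.
R-S (9): add — endpoints in different components.
Q-W (10): skip — W and Q already connected.
R-V (11): skip — V and R already connected.
P-W (13): add — endpoints in different components.
MST edge set: {W-X, Q-V, Q-R, U-V, R-W, T-V, R-S, P-W}.
Of the listed edges, {Q-V, T-V} are in the MST → 2.

2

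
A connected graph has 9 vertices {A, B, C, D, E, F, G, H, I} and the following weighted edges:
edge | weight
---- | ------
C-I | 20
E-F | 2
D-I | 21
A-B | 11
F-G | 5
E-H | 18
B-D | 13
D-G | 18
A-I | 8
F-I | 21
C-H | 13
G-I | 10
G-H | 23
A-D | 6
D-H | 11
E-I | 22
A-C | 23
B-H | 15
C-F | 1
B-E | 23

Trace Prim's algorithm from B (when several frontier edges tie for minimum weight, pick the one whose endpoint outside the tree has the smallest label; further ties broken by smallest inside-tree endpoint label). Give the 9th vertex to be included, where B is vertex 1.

H

Prim, starting at B.
Step 1: cheapest edge leaving the tree is A-B (11); add A.
Step 2: cheapest edge leaving the tree is A-D (6); add D.
Step 3: cheapest edge leaving the tree is A-I (8); add I.
Step 4: cheapest edge leaving the tree is G-I (10); add G.
Step 5: cheapest edge leaving the tree is F-G (5); add F.
Step 6: cheapest edge leaving the tree is C-F (1); add C.
Step 7: cheapest edge leaving the tree is E-F (2); add E.
Step 8: cheapest edge leaving the tree is D-H (11); add H.
Vertex order: B, A, D, I, G, F, C, E, H. The 9th vertex is H.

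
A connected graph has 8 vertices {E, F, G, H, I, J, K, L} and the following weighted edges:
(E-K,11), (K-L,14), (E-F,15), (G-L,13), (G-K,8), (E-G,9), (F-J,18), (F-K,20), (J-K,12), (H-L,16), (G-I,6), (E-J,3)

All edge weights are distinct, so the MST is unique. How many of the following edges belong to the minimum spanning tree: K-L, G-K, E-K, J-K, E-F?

Kruskal's algorithm — process edges by increasing weight (ties by edge label):
E-J (3): add — endpoints in different components.
G-I (6): add — endpoints in different components.
G-K (8): add — endpoints in different components.
E-G (9): add — endpoints in different components.
E-K (11): skip — E and K already connected.
J-K (12): skip — J and K already connected.
G-L (13): add — endpoints in different components.
K-L (14): skip — K and L already connected.
E-F (15): add — endpoints in different components.
H-L (16): add — endpoints in different components.
MST edge set: {E-J, G-I, G-K, E-G, G-L, E-F, H-L}.
Of the listed edges, {G-K, E-F} are in the MST → 2.

2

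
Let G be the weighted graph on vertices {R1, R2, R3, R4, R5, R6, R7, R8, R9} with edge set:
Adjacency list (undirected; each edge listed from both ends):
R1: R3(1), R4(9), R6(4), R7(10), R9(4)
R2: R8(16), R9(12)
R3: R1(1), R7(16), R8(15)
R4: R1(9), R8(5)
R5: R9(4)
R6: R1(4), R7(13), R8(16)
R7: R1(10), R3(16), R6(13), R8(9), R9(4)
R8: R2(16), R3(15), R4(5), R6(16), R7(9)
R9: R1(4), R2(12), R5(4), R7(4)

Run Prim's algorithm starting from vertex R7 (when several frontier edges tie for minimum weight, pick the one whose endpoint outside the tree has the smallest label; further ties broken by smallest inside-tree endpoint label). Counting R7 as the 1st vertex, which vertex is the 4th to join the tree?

R3

Prim's algorithm from R7:
Step 1: cheapest edge leaving the tree is R7–R9 (4); add R9.
Step 2: cheapest edge leaving the tree is R1–R9 (4); add R1.
Step 3: cheapest edge leaving the tree is R1–R3 (1); add R3.
Step 4: cheapest edge leaving the tree is R5–R9 (4); add R5.
Step 5: cheapest edge leaving the tree is R1–R6 (4); add R6.
Step 6: cheapest edge leaving the tree is R1–R4 (9); add R4.
Step 7: cheapest edge leaving the tree is R4–R8 (5); add R8.
Step 8: cheapest edge leaving the tree is R2–R9 (12); add R2.
Vertex order: R7, R9, R1, R3, R5, R6, R4, R8, R2. The 4th vertex is R3.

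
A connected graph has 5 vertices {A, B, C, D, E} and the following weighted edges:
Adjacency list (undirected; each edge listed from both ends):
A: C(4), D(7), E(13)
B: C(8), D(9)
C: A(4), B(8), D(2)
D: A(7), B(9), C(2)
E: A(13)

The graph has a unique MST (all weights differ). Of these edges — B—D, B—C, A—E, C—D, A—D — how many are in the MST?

Kruskal: consider edges lightest-first.
C—D (2): add. Components now {A} {B} {C,D} {E}
A—C (4): add. Components now {A,C,D} {B} {E}
A—D (7): skip — A and D already connected.
B—C (8): add. Components now {A,B,C,D} {E}
B—D (9): skip — B and D already connected.
A—E (13): add. Components now {A,B,C,D,E}
MST edge set: {C—D, A—C, B—C, A—E}.
Of the listed edges, {B—C, A—E, C—D} are in the MST → 3.

3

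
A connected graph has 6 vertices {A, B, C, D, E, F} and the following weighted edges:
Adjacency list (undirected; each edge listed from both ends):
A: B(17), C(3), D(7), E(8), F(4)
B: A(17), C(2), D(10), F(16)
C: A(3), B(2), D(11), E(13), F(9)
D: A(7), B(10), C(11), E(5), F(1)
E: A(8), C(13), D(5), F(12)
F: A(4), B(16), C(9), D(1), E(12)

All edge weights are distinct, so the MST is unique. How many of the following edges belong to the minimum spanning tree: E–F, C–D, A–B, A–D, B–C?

Sort edges by weight, then run Kruskal:
D–F (1): add — endpoints in different components.
B–C (2): add — endpoints in different components.
A–C (3): add — endpoints in different components.
A–F (4): add — endpoints in different components.
D–E (5): add — endpoints in different components.
MST edge set: {D–F, B–C, A–C, A–F, D–E}.
Of the listed edges, {B–C} are in the MST → 1.

1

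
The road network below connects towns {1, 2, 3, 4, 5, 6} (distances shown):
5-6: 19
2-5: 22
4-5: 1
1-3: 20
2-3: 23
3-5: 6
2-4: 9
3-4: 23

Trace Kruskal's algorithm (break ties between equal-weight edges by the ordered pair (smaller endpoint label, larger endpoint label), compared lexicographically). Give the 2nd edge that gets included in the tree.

Kruskal: consider edges lightest-first.
4-5 (1): add. Components now {1} {2} {3} {4,5} {6}
3-5 (6): add. Components now {1} {2} {3,4,5} {6}
2-4 (9): add. Components now {1} {2,3,4,5} {6}
5-6 (19): add. Components now {1} {2,3,4,5,6}
1-3 (20): add. Components now {1,2,3,4,5,6}
The 2nd edge added is 3-5.

3-5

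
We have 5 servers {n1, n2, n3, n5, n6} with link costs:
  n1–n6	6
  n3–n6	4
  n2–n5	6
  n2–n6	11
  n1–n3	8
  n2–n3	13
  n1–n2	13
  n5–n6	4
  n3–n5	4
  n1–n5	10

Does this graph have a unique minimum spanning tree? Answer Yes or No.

Kruskal's algorithm — process edges by increasing weight (ties by edge label):
n3–n5 (4): add. Components now {n3,n5} {n2} {n6} {n1}
n3–n6 (4): add. Components now {n3,n5,n6} {n2} {n1}
n5–n6 (4): skip — n5 and n6 already connected.
n1–n6 (6): add. Components now {n1,n3,n5,n6} {n2}
n2–n5 (6): add. Components now {n1,n2,n3,n5,n6}
Non-tree edge n5–n6 has weight 4, equal to the heaviest edge on its tree cycle — swapping gives another MST of the same weight. Not unique.

No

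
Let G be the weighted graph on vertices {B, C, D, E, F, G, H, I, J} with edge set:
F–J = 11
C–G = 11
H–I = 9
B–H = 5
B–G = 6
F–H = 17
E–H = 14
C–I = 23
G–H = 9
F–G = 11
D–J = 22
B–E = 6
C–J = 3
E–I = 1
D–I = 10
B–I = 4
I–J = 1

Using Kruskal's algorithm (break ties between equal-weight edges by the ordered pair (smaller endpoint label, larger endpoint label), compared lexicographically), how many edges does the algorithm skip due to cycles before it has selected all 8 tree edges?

4

Kruskal's algorithm — process edges by increasing weight (ties by edge label):
E–I (1): add — endpoints in different components.
I–J (1): add — endpoints in different components.
C–J (3): add — endpoints in different components.
B–I (4): add — endpoints in different components.
B–H (5): add — endpoints in different components.
B–E (6): skip — B and E already connected.
B–G (6): add — endpoints in different components.
G–H (9): skip — G and H already connected.
H–I (9): skip — H and I already connected.
D–I (10): add — endpoints in different components.
C–G (11): skip — C and G already connected.
F–G (11): add — endpoints in different components.
Edges rejected before the tree was complete: 4.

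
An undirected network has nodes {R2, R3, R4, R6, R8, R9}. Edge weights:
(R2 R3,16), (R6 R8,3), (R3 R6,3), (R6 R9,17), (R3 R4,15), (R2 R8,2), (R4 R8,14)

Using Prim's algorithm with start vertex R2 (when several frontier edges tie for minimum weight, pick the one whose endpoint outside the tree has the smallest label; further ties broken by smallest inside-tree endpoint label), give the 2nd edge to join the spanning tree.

R6-R8

Prim's algorithm from R2:
Step 1: frontier [R2 R8 2, R2 R3 16] → take R2 R8 (2); add R8.
Step 2: frontier [R2 R3 16, R6 R8 3, R4 R8 14] → take R6 R8 (3); add R6.
Step 3: frontier [R2 R3 16, R3 R6 3, R6 R9 17, R4 R8 14] → take R3 R6 (3); add R3.
Step 4: frontier [R3 R4 15, R6 R9 17, R4 R8 14] → take R4 R8 (14); add R4.
Step 5: frontier [R6 R9 17] → take R6 R9 (17); add R9.
The 2nd edge added is R6 R8.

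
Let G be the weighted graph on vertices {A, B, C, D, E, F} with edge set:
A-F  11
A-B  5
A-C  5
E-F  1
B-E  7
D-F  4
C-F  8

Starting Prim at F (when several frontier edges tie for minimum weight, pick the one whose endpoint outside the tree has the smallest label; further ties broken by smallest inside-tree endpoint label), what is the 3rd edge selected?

B-E

Grow the tree from F using Prim:
Step 1: frontier [E-F 1, D-F 4, C-F 8, A-F 11] → take E-F (1); add E.
Step 2: frontier [B-E 7, D-F 4, C-F 8, A-F 11] → take D-F (4); add D.
Step 3: frontier [B-E 7, C-F 8, A-F 11] → take B-E (7); add B.
Step 4: frontier [A-B 5, C-F 8, A-F 11] → take A-B (5); add A.
Step 5: frontier [A-C 5, C-F 8] → take A-C (5); add C.
The 3rd edge added is B-E.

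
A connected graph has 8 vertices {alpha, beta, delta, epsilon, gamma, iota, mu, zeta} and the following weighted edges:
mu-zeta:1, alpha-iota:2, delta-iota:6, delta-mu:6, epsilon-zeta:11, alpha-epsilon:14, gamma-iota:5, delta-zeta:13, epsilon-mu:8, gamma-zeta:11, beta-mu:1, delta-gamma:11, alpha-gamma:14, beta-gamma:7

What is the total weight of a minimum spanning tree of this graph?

Prim, starting at iota.
Step 1: cheapest edge leaving the tree is alpha-iota (2); add alpha.
Step 2: cheapest edge leaving the tree is gamma-iota (5); add gamma.
Step 3: cheapest edge leaving the tree is delta-iota (6); add delta.
Step 4: cheapest edge leaving the tree is delta-mu (6); add mu.
Step 5: cheapest edge leaving the tree is beta-mu (1); add beta.
Step 6: cheapest edge leaving the tree is mu-zeta (1); add zeta.
Step 7: cheapest edge leaving the tree is epsilon-mu (8); add epsilon.
MST edges: alpha-iota, gamma-iota, delta-iota, delta-mu, beta-mu, mu-zeta, epsilon-mu; total weight 2+5+6+6+1+1+8 = 29.

29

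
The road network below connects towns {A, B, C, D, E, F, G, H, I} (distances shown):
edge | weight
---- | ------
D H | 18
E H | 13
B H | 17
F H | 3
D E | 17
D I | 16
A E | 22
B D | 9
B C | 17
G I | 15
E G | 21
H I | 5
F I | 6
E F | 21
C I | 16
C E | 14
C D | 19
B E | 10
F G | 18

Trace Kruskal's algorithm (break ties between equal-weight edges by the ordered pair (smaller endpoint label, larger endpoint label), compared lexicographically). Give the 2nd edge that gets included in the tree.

Kruskal: consider edges lightest-first.
F H (3): add — endpoints in different components.
H I (5): add — endpoints in different components.
F I (6): skip — F and I already connected.
B D (9): add — endpoints in different components.
B E (10): add — endpoints in different components.
E H (13): add — endpoints in different components.
C E (14): add — endpoints in different components.
G I (15): add — endpoints in different components.
C I (16): skip — C and I already connected.
D I (16): skip — D and I already connected.
B C (17): skip — B and C already connected.
B H (17): skip — B and H already connected.
D E (17): skip — D and E already connected.
D H (18): skip — D and H already connected.
F G (18): skip — F and G already connected.
C D (19): skip — C and D already connected.
E F (21): skip — E and F already connected.
E G (21): skip — E and G already connected.
A E (22): add — endpoints in different components.
The 2nd edge added is H I.

H-I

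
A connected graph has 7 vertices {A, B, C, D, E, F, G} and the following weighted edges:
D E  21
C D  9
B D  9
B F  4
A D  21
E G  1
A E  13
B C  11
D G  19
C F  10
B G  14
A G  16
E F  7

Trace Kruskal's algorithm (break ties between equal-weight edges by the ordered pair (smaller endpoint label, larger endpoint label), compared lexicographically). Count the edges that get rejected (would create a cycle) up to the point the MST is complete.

2

Kruskal's algorithm — process edges by increasing weight (ties by edge label):
E G (1): add. Components now {A} {B} {C} {D} {E,G} {F}
B F (4): add. Components now {A} {B,F} {C} {D} {E,G}
E F (7): add. Components now {A} {B,E,F,G} {C} {D}
B D (9): add. Components now {A} {B,D,E,F,G} {C}
C D (9): add. Components now {A} {B,C,D,E,F,G}
C F (10): skip — C and F already connected.
B C (11): skip — B and C already connected.
A E (13): add. Components now {A,B,C,D,E,F,G}
Edges rejected before the tree was complete: 2.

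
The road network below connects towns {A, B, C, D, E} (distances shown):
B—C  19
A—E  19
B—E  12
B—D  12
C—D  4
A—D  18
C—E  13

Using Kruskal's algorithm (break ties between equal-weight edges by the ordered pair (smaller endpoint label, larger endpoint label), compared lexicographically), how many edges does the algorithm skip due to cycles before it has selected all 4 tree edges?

Kruskal's algorithm — process edges by increasing weight (ties by edge label):
C—D (4): add — endpoints in different components.
B—D (12): add — endpoints in different components.
B—E (12): add — endpoints in different components.
C—E (13): skip — C and E already connected.
A—D (18): add — endpoints in different components.
Edges rejected before the tree was complete: 1.

1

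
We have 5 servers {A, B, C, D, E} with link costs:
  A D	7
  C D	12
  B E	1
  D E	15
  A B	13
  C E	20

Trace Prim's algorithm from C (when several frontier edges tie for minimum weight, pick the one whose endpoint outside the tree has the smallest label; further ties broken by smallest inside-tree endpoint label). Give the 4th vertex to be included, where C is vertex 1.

Prim's algorithm from C:
Step 1: cheapest edge leaving the tree is C D (12); add D.
Step 2: cheapest edge leaving the tree is A D (7); add A.
Step 3: cheapest edge leaving the tree is A B (13); add B.
Step 4: cheapest edge leaving the tree is B E (1); add E.
Vertex order: C, D, A, B, E. The 4th vertex is B.

B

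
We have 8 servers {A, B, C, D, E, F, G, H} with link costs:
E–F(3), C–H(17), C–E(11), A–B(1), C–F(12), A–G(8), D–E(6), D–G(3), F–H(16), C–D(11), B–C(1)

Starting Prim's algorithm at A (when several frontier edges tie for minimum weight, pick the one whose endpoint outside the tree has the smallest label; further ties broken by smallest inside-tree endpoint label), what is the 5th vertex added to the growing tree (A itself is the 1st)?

D

Prim, starting at A.
Step 1: frontier [A–B 1, A–G 8] → take A–B (1); add B.
Step 2: frontier [A–G 8, B–C 1] → take B–C (1); add C.
Step 3: frontier [A–G 8, C–D 11, C–E 11, C–F 12, C–H 17] → take A–G (8); add G.
Step 4: frontier [C–D 11, C–E 11, C–F 12, C–H 17, D–G 3] → take D–G (3); add D.
Step 5: frontier [C–E 11, C–F 12, C–H 17, D–E 6] → take D–E (6); add E.
Step 6: frontier [C–F 12, C–H 17, E–F 3] → take E–F (3); add F.
Step 7: frontier [C–H 17, F–H 16] → take F–H (16); add H.
Vertex order: A, B, C, G, D, E, F, H. The 5th vertex is D.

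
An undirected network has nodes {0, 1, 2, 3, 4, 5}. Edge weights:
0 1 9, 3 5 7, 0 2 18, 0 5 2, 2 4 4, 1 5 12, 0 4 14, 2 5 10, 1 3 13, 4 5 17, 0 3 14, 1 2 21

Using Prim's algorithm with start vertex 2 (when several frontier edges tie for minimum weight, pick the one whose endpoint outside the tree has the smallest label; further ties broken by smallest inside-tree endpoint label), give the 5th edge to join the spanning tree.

Grow the tree from 2 using Prim:
Step 1: cheapest edge leaving the tree is 2 4 (4); add 4.
Step 2: cheapest edge leaving the tree is 2 5 (10); add 5.
Step 3: cheapest edge leaving the tree is 0 5 (2); add 0.
Step 4: cheapest edge leaving the tree is 3 5 (7); add 3.
Step 5: cheapest edge leaving the tree is 0 1 (9); add 1.
The 5th edge added is 0 1.

0-1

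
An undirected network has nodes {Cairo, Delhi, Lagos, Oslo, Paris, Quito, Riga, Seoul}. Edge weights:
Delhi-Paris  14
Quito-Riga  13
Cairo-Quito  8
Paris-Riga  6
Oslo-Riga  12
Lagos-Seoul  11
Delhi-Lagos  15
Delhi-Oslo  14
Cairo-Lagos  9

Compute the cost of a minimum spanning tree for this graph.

Sort edges by weight, then run Kruskal:
Paris-Riga (6): add — endpoints in different components.
Cairo-Quito (8): add — endpoints in different components.
Cairo-Lagos (9): add — endpoints in different components.
Lagos-Seoul (11): add — endpoints in different components.
Oslo-Riga (12): add — endpoints in different components.
Quito-Riga (13): add — endpoints in different components.
Delhi-Oslo (14): add — endpoints in different components.
MST edges: Paris-Riga, Cairo-Quito, Cairo-Lagos, Lagos-Seoul, Oslo-Riga, Quito-Riga, Delhi-Oslo; total weight 6+8+9+11+12+13+14 = 73.

73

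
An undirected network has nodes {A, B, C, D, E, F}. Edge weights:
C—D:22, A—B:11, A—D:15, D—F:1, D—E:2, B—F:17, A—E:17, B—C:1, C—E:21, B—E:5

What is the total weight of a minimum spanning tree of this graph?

20

Prim, starting at B.
Step 1: cheapest edge leaving the tree is B—C (1); add C.
Step 2: cheapest edge leaving the tree is B—E (5); add E.
Step 3: cheapest edge leaving the tree is D—E (2); add D.
Step 4: cheapest edge leaving the tree is D—F (1); add F.
Step 5: cheapest edge leaving the tree is A—B (11); add A.
MST edges: B—C, B—E, D—E, D—F, A—B; total weight 1+5+2+1+11 = 20.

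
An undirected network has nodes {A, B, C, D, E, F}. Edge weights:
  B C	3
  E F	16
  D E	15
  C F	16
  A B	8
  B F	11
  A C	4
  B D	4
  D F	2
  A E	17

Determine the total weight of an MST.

Kruskal's algorithm — process edges by increasing weight (ties by edge label):
D F (2): add. Components now {A} {B} {C} {D,F} {E}
B C (3): add. Components now {A} {B,C} {D,F} {E}
A C (4): add. Components now {A,B,C} {D,F} {E}
B D (4): add. Components now {A,B,C,D,F} {E}
A B (8): skip — A and B already connected.
B F (11): skip — B and F already connected.
D E (15): add. Components now {A,B,C,D,E,F}
MST edges: D F, B C, A C, B D, D E; total weight 2+3+4+4+15 = 28.

28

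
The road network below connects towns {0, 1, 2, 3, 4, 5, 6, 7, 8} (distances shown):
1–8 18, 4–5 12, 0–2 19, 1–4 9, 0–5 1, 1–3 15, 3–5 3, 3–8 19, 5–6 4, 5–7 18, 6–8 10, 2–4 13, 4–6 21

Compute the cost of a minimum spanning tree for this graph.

70

Kruskal: consider edges lightest-first.
0–5 (1): add — endpoints in different components.
3–5 (3): add — endpoints in different components.
5–6 (4): add — endpoints in different components.
1–4 (9): add — endpoints in different components.
6–8 (10): add — endpoints in different components.
4–5 (12): add — endpoints in different components.
2–4 (13): add — endpoints in different components.
1–3 (15): skip — 1 and 3 already connected.
1–8 (18): skip — 1 and 8 already connected.
5–7 (18): add — endpoints in different components.
MST edges: 0–5, 3–5, 5–6, 1–4, 6–8, 4–5, 2–4, 5–7; total weight 1+3+4+9+10+12+13+18 = 70.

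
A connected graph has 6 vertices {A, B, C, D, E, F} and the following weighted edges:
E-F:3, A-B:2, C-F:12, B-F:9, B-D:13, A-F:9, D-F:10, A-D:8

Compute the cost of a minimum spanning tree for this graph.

34

Prim, starting at C.
Step 1: frontier [C-F 12] → take C-F (12); add F.
Step 2: frontier [E-F 3, A-F 9, B-F 9, D-F 10] → take E-F (3); add E.
Step 3: frontier [A-F 9, B-F 9, D-F 10] → take A-F (9); add A.
Step 4: frontier [A-B 2, A-D 8, B-F 9, D-F 10] → take A-B (2); add B.
Step 5: frontier [A-D 8, B-D 13, D-F 10] → take A-D (8); add D.
MST edges: C-F, E-F, A-F, A-B, A-D; total weight 12+3+9+2+8 = 34.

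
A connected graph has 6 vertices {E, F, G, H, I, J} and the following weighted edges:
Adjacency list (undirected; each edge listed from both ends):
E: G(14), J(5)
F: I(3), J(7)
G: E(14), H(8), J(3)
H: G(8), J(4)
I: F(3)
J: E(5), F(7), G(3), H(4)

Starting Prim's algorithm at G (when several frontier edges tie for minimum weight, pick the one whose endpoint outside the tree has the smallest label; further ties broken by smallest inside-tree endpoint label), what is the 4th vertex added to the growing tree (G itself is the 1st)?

Prim's algorithm from G:
Step 1: frontier [G–J 3, G–H 8, E–G 14] → take G–J (3); add J.
Step 2: frontier [G–H 8, E–G 14, H–J 4, E–J 5, F–J 7] → take H–J (4); add H.
Step 3: frontier [E–G 14, E–J 5, F–J 7] → take E–J (5); add E.
Step 4: frontier [F–J 7] → take F–J (7); add F.
Step 5: frontier [F–I 3] → take F–I (3); add I.
Vertex order: G, J, H, E, F, I. The 4th vertex is E.

E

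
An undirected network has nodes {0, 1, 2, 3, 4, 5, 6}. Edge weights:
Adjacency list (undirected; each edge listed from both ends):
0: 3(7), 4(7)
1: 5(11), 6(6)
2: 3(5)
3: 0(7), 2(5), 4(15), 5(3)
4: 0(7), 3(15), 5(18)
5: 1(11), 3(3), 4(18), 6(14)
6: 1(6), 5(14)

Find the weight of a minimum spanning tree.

39

Kruskal: consider edges lightest-first.
3-5 (3): add — endpoints in different components.
2-3 (5): add — endpoints in different components.
1-6 (6): add — endpoints in different components.
0-3 (7): add — endpoints in different components.
0-4 (7): add — endpoints in different components.
1-5 (11): add — endpoints in different components.
MST edges: 3-5, 2-3, 1-6, 0-3, 0-4, 1-5; total weight 3+5+6+7+7+11 = 39.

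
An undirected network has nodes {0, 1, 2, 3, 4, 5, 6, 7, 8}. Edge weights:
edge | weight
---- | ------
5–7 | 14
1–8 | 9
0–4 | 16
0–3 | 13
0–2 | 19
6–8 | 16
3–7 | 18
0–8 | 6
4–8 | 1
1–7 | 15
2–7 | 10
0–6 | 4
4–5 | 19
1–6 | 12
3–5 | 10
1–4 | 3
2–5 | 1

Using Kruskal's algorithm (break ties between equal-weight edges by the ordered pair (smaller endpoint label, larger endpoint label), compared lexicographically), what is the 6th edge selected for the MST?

2-7

Sort edges by weight, then run Kruskal:
2–5 (1): add — endpoints in different components.
4–8 (1): add — endpoints in different components.
1–4 (3): add — endpoints in different components.
0–6 (4): add — endpoints in different components.
0–8 (6): add — endpoints in different components.
1–8 (9): skip — 1 and 8 already connected.
2–7 (10): add — endpoints in different components.
3–5 (10): add — endpoints in different components.
1–6 (12): skip — 1 and 6 already connected.
0–3 (13): add — endpoints in different components.
The 6th edge added is 2–7.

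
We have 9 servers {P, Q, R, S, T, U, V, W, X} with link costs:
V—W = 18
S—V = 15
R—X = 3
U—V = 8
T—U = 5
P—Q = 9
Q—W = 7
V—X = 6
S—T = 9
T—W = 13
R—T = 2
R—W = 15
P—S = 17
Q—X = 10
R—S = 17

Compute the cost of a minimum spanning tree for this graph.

51

Prim's algorithm from W:
Step 1: cheapest edge leaving the tree is Q—W (7); add Q.
Step 2: cheapest edge leaving the tree is P—Q (9); add P.
Step 3: cheapest edge leaving the tree is Q—X (10); add X.
Step 4: cheapest edge leaving the tree is R—X (3); add R.
Step 5: cheapest edge leaving the tree is R—T (2); add T.
Step 6: cheapest edge leaving the tree is T—U (5); add U.
Step 7: cheapest edge leaving the tree is V—X (6); add V.
Step 8: cheapest edge leaving the tree is S—T (9); add S.
MST edges: Q—W, P—Q, Q—X, R—X, R—T, T—U, V—X, S—T; total weight 7+9+10+3+2+5+6+9 = 51.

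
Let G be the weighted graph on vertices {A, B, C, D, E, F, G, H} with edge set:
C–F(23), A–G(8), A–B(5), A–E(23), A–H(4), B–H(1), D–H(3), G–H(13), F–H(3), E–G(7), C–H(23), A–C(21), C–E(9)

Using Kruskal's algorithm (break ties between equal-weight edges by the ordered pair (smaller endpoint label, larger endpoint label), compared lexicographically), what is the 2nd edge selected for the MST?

D-H

Kruskal's algorithm — process edges by increasing weight (ties by edge label):
B–H (1): add — endpoints in different components.
D–H (3): add — endpoints in different components.
F–H (3): add — endpoints in different components.
A–H (4): add — endpoints in different components.
A–B (5): skip — A and B already connected.
E–G (7): add — endpoints in different components.
A–G (8): add — endpoints in different components.
C–E (9): add — endpoints in different components.
The 2nd edge added is D–H.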